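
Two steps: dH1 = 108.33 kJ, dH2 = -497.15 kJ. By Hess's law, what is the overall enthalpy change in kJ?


Hess's law: enthalpy is a state function, so add the step enthalpies.
dH_total = dH1 + dH2 = 108.33 + (-497.15)
dH_total = -388.82 kJ:

-388.82 kJ


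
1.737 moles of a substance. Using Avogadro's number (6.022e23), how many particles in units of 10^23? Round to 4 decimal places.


N = n * NA, then divide by 1e23 for the requested units.
N / 1e23 = n * 6.022
N / 1e23 = 1.737 * 6.022
N / 1e23 = 10.460214, rounded to 4 dp:

10.4602


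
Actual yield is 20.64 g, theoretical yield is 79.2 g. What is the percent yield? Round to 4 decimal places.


% yield = 100 * actual / theoretical
% yield = 100 * 20.64 / 79.2
% yield = 26.06060606 %, rounded to 4 dp:

26.0606 %


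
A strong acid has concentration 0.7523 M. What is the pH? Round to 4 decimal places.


A strong acid dissociates completely, so [H+] equals the given concentration.
pH = -log10([H+]) = -log10(0.7523)
pH = 0.12360894, rounded to 4 dp:

0.1236


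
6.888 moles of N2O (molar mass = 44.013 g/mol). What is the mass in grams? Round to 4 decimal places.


mass = n * M
mass = 6.888 * 44.013
mass = 303.161544 g, rounded to 4 dp:

303.1615 g


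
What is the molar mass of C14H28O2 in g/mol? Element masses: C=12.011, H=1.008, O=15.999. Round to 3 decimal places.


M = sum(count * atomic_mass) over atoms.
M = 14*12.011 + 28*1.008 + 2*15.999
M = 168.154 + 28.224 + 31.998
M = 228.376 g/mol, rounded to 3 dp:

228.376 g/mol


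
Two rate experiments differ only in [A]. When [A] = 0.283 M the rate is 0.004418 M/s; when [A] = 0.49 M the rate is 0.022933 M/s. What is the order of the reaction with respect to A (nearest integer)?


Rate is proportional to [A]^n, so rate2/rate1 = ([A]2/[A]1)^n. Take logs to solve for n.
rate2/rate1 = 0.022933 / 0.004418 = 5.1908
[A]2/[A]1 = 0.49 / 0.283 = 1.7314
n = ln(5.1908) / ln(1.7314) = 3.0
Nearest integer order:

3


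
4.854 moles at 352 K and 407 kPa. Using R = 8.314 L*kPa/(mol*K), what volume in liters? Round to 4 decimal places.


PV = nRT, solve for V = nRT / P.
nRT = 4.854 * 8.314 * 352 = 14205.3669
V = 14205.3669 / 407
V = 34.90262138 L, rounded to 4 dp:

34.9026 L


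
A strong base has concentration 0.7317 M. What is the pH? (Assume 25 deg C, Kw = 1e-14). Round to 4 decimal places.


A strong base dissociates completely, so [OH-] equals the given concentration.
pOH = -log10([OH-]) = -log10(0.7317) = 0.135667
pH = 14 - pOH = 14 - 0.135667
pH = 13.864333, rounded to 4 dp:

13.8643


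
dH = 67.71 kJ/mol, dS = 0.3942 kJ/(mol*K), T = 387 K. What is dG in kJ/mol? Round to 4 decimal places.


Gibbs: dG = dH - T*dS (consistent units, dS already in kJ/(mol*K)).
T*dS = 387 * 0.3942 = 152.5554
dG = 67.71 - (152.5554)
dG = -84.8454 kJ/mol, rounded to 4 dp:

-84.8454 kJ/mol


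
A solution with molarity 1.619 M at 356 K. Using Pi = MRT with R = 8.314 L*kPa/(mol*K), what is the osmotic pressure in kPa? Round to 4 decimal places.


Osmotic pressure (van't Hoff): Pi = M*R*T.
RT = 8.314 * 356 = 2959.784
Pi = 1.619 * 2959.784
Pi = 4791.890296 kPa, rounded to 4 dp:

4791.8903 kPa


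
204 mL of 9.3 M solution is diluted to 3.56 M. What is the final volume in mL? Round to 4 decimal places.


Dilution: M1*V1 = M2*V2, solve for V2.
V2 = M1*V1 / M2
V2 = 9.3 * 204 / 3.56
V2 = 1897.2 / 3.56
V2 = 532.92134831 mL, rounded to 4 dp:

532.9213 mL


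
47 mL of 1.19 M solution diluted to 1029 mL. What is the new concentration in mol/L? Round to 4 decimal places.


Dilution: M1*V1 = M2*V2, solve for M2.
M2 = M1*V1 / V2
M2 = 1.19 * 47 / 1029
M2 = 55.93 / 1029
M2 = 0.05435374 mol/L, rounded to 4 dp:

0.0544 mol/L


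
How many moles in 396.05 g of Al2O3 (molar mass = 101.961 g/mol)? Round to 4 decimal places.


n = mass / M
n = 396.05 / 101.961
n = 3.88432832 mol, rounded to 4 dp:

3.8843 mol


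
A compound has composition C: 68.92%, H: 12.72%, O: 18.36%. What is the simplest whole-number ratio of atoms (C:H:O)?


Assume 100 g of compound, divide each mass% by atomic mass to get moles, then normalize by the smallest to get a raw atom ratio.
Moles per 100 g: C: 68.92/12.011 = 5.7381, H: 12.72/1.008 = 12.619, O: 18.36/15.999 = 1.1476
Raw ratio (divide by min = 1.1476): C: 5.0, H: 10.996, O: 1.0
Multiply by 1 to clear fractions: C: 5.0 ~= 5, H: 10.996 ~= 11, O: 1.0 ~= 1
Reduce by GCD to get the simplest whole-number ratio:

5:11:1


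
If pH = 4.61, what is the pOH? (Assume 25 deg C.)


At 25 deg C, pH + pOH = 14.
pOH = 14 - pH = 14 - 4.61
pOH = 9.39:

9.39


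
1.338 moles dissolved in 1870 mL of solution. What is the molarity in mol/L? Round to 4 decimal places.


Convert volume to liters: V_L = V_mL / 1000.
V_L = 1870 / 1000 = 1.87 L
M = n / V_L = 1.338 / 1.87
M = 0.71550802 mol/L, rounded to 4 dp:

0.7155 mol/L


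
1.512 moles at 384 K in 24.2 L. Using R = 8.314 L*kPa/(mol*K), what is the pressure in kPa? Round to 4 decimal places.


PV = nRT, solve for P = nRT / V.
nRT = 1.512 * 8.314 * 384 = 4827.1749
P = 4827.1749 / 24.2
P = 199.47003719 kPa, rounded to 4 dp:

199.4700 kPa


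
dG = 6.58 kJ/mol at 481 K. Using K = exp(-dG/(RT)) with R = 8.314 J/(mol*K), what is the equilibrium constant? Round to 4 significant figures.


dG is in kJ/mol; multiply by 1000 to match R in J/(mol*K).
RT = 8.314 * 481 = 3999.034 J/mol
exponent = -dG*1000 / (RT) = -(6.58*1000) / 3999.034 = -1.64539736
K = exp(-1.64539736)
K = 0.19293588, rounded to 4 significant figures:

0.1929


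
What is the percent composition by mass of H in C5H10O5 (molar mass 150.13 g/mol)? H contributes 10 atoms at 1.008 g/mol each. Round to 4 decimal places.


pct = 100 * (n_elem * M_elem) / M_total
mass_contribution = 10 * 1.008 = 10.08 g/mol
pct = 100 * 10.08 / 150.13
pct = 6.71418104 %, rounded to 4 dp:

6.7142 %


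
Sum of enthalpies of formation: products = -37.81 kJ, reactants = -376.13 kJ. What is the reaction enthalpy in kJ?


dH_rxn = sum(dH_f products) - sum(dH_f reactants)
dH_rxn = -37.81 - (-376.13)
dH_rxn = 338.32 kJ:

338.32 kJ


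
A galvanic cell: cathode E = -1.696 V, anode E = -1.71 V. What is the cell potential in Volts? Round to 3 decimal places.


Standard cell potential: E_cell = E_cathode - E_anode.
E_cell = -1.696 - (-1.71)
E_cell = 0.014 V, rounded to 3 dp:

0.014 V


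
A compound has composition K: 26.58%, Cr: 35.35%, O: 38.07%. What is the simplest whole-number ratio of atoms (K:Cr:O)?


Assume 100 g of compound, divide each mass% by atomic mass to get moles, then normalize by the smallest to get a raw atom ratio.
Moles per 100 g: K: 26.58/39.098 = 0.6798, Cr: 35.35/51.996 = 0.6799, O: 38.07/15.999 = 2.3795
Raw ratio (divide by min = 0.6798): K: 1.0, Cr: 1.0, O: 3.5
Multiply by 2 to clear fractions: K: 2.0 ~= 2, Cr: 2.0 ~= 2, O: 7.0 ~= 7
Reduce by GCD to get the simplest whole-number ratio:

2:2:7


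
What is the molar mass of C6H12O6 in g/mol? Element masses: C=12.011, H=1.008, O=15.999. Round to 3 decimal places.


M = sum(count * atomic_mass) over atoms.
M = 6*12.011 + 12*1.008 + 6*15.999
M = 72.066 + 12.096 + 95.994
M = 180.156 g/mol, rounded to 3 dp:

180.156 g/mol


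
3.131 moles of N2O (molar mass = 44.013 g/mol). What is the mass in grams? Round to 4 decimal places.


mass = n * M
mass = 3.131 * 44.013
mass = 137.804703 g, rounded to 4 dp:

137.8047 g


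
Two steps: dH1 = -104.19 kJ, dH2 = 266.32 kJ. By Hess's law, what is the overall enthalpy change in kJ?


Hess's law: enthalpy is a state function, so add the step enthalpies.
dH_total = dH1 + dH2 = -104.19 + (266.32)
dH_total = 162.13 kJ:

162.13 kJ


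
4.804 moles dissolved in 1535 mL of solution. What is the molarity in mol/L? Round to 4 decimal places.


Convert volume to liters: V_L = V_mL / 1000.
V_L = 1535 / 1000 = 1.535 L
M = n / V_L = 4.804 / 1.535
M = 3.12964169 mol/L, rounded to 4 dp:

3.1296 mol/L


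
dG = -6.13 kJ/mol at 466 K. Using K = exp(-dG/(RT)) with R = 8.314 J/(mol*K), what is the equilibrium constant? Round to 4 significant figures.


dG is in kJ/mol; multiply by 1000 to match R in J/(mol*K).
RT = 8.314 * 466 = 3874.324 J/mol
exponent = -dG*1000 / (RT) = -(-6.13*1000) / 3874.324 = 1.5822115
K = exp(1.5822115)
K = 4.8657044, rounded to 4 significant figures:

4.866


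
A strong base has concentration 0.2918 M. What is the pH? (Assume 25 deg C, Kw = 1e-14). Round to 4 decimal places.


A strong base dissociates completely, so [OH-] equals the given concentration.
pOH = -log10([OH-]) = -log10(0.2918) = 0.534915
pH = 14 - pOH = 14 - 0.534915
pH = 13.465085, rounded to 4 dp:

13.4651


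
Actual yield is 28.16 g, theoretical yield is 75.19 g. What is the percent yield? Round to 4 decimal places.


% yield = 100 * actual / theoretical
% yield = 100 * 28.16 / 75.19
% yield = 37.4517888 %, rounded to 4 dp:

37.4518 %


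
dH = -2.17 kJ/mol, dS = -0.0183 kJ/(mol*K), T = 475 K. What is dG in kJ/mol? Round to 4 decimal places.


Gibbs: dG = dH - T*dS (consistent units, dS already in kJ/(mol*K)).
T*dS = 475 * -0.0183 = -8.6925
dG = -2.17 - (-8.6925)
dG = 6.5225 kJ/mol, rounded to 4 dp:

6.5225 kJ/mol


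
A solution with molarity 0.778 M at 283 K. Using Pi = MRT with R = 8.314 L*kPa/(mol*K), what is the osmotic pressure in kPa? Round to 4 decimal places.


Osmotic pressure (van't Hoff): Pi = M*R*T.
RT = 8.314 * 283 = 2352.862
Pi = 0.778 * 2352.862
Pi = 1830.526636 kPa, rounded to 4 dp:

1830.5266 kPa


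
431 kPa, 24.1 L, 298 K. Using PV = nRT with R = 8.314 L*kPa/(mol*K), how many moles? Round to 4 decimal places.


PV = nRT, solve for n = PV / (RT).
PV = 431 * 24.1 = 10387.1
RT = 8.314 * 298 = 2477.572
n = 10387.1 / 2477.572
n = 4.19245132 mol, rounded to 4 dp:

4.1925 mol


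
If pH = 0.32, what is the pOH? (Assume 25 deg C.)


At 25 deg C, pH + pOH = 14.
pOH = 14 - pH = 14 - 0.32
pOH = 13.68:

13.68


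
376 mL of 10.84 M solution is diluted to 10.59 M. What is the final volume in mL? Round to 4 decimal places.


Dilution: M1*V1 = M2*V2, solve for V2.
V2 = M1*V1 / M2
V2 = 10.84 * 376 / 10.59
V2 = 4075.84 / 10.59
V2 = 384.87629839 mL, rounded to 4 dp:

384.8763 mL


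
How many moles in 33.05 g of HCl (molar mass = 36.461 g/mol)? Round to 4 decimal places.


n = mass / M
n = 33.05 / 36.461
n = 0.90644799 mol, rounded to 4 dp:

0.9064 mol


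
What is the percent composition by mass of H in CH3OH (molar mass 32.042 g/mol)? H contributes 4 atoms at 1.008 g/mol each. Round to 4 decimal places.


pct = 100 * (n_elem * M_elem) / M_total
mass_contribution = 4 * 1.008 = 4.032 g/mol
pct = 100 * 4.032 / 32.042
pct = 12.58348418 %, rounded to 4 dp:

12.5835 %


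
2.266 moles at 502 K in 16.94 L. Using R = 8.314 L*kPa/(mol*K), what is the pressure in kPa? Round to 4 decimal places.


PV = nRT, solve for P = nRT / V.
nRT = 2.266 * 8.314 * 502 = 9457.441
P = 9457.441 / 16.94
P = 558.29049587 kPa, rounded to 4 dp:

558.2905 kPa


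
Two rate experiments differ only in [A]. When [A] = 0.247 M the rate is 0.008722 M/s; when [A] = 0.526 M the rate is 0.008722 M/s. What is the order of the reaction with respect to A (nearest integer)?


Rate is proportional to [A]^n, so rate2/rate1 = ([A]2/[A]1)^n. Take logs to solve for n.
rate2/rate1 = 0.008722 / 0.008722 = 1.0
[A]2/[A]1 = 0.526 / 0.247 = 2.1296
n = ln(1.0) / ln(2.1296) = 0.0
Nearest integer order:

0


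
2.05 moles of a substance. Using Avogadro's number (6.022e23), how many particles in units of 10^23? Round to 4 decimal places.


N = n * NA, then divide by 1e23 for the requested units.
N / 1e23 = n * 6.022
N / 1e23 = 2.05 * 6.022
N / 1e23 = 12.3451, rounded to 4 dp:

12.3451


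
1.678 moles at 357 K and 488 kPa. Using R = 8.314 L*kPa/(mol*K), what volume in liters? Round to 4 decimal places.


PV = nRT, solve for V = nRT / P.
nRT = 1.678 * 8.314 * 357 = 4980.4684
V = 4980.4684 / 488
V = 10.20587787 L, rounded to 4 dp:

10.2059 L


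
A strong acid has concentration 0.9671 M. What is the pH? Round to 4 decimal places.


A strong acid dissociates completely, so [H+] equals the given concentration.
pH = -log10([H+]) = -log10(0.9671)
pH = 0.01452862, rounded to 4 dp:

0.0145


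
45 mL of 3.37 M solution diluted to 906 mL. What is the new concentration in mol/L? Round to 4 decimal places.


Dilution: M1*V1 = M2*V2, solve for M2.
M2 = M1*V1 / V2
M2 = 3.37 * 45 / 906
M2 = 151.65 / 906
M2 = 0.16738411 mol/L, rounded to 4 dp:

0.1674 mol/L


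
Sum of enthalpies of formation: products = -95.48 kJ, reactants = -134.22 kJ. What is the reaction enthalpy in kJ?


dH_rxn = sum(dH_f products) - sum(dH_f reactants)
dH_rxn = -95.48 - (-134.22)
dH_rxn = 38.74 kJ:

38.74 kJ


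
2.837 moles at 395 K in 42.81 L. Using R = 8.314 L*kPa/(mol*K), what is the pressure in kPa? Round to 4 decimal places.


PV = nRT, solve for P = nRT / V.
nRT = 2.837 * 8.314 * 395 = 9316.7931
P = 9316.7931 / 42.81
P = 217.63123336 kPa, rounded to 4 dp:

217.6312 kPa


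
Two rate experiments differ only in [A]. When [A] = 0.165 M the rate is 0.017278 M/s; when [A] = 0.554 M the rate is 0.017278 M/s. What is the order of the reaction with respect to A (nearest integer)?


Rate is proportional to [A]^n, so rate2/rate1 = ([A]2/[A]1)^n. Take logs to solve for n.
rate2/rate1 = 0.017278 / 0.017278 = 1.0
[A]2/[A]1 = 0.554 / 0.165 = 3.3576
n = ln(1.0) / ln(3.3576) = 0.0
Nearest integer order:

0


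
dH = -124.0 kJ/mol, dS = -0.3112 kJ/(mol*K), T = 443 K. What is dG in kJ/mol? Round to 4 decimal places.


Gibbs: dG = dH - T*dS (consistent units, dS already in kJ/(mol*K)).
T*dS = 443 * -0.3112 = -137.8616
dG = -124.0 - (-137.8616)
dG = 13.8616 kJ/mol, rounded to 4 dp:

13.8616 kJ/mol


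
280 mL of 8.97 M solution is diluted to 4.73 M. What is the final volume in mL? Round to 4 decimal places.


Dilution: M1*V1 = M2*V2, solve for V2.
V2 = M1*V1 / M2
V2 = 8.97 * 280 / 4.73
V2 = 2511.6 / 4.73
V2 = 530.99365751 mL, rounded to 4 dp:

530.9937 mL


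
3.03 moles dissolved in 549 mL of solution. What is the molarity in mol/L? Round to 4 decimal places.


Convert volume to liters: V_L = V_mL / 1000.
V_L = 549 / 1000 = 0.549 L
M = n / V_L = 3.03 / 0.549
M = 5.51912568 mol/L, rounded to 4 dp:

5.5191 mol/L


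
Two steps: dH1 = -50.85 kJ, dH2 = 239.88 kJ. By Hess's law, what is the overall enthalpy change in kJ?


Hess's law: enthalpy is a state function, so add the step enthalpies.
dH_total = dH1 + dH2 = -50.85 + (239.88)
dH_total = 189.03 kJ:

189.03 kJ


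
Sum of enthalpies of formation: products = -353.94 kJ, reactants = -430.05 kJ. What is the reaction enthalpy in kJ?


dH_rxn = sum(dH_f products) - sum(dH_f reactants)
dH_rxn = -353.94 - (-430.05)
dH_rxn = 76.11 kJ:

76.11 kJ


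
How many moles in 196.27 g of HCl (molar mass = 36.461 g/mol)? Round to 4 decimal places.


n = mass / M
n = 196.27 / 36.461
n = 5.38301199 mol, rounded to 4 dp:

5.3830 mol


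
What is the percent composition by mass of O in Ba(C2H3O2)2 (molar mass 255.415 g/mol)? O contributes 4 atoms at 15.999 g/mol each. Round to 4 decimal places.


pct = 100 * (n_elem * M_elem) / M_total
mass_contribution = 4 * 15.999 = 63.996 g/mol
pct = 100 * 63.996 / 255.415
pct = 25.05569367 %, rounded to 4 dp:

25.0557 %


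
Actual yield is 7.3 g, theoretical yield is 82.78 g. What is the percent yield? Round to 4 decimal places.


% yield = 100 * actual / theoretical
% yield = 100 * 7.3 / 82.78
% yield = 8.81855521 %, rounded to 4 dp:

8.8186 %


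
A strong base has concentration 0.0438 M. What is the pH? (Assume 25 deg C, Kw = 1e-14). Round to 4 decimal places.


A strong base dissociates completely, so [OH-] equals the given concentration.
pOH = -log10([OH-]) = -log10(0.0438) = 1.358526
pH = 14 - pOH = 14 - 1.358526
pH = 12.641474, rounded to 4 dp:

12.6415


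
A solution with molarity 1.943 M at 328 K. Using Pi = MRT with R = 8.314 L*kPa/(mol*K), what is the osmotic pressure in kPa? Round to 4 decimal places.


Osmotic pressure (van't Hoff): Pi = M*R*T.
RT = 8.314 * 328 = 2726.992
Pi = 1.943 * 2726.992
Pi = 5298.545456 kPa, rounded to 4 dp:

5298.5455 kPa


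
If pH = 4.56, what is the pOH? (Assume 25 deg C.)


At 25 deg C, pH + pOH = 14.
pOH = 14 - pH = 14 - 4.56
pOH = 9.44:

9.44


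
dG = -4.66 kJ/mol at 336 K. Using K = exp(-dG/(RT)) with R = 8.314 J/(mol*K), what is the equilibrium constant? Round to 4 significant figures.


dG is in kJ/mol; multiply by 1000 to match R in J/(mol*K).
RT = 8.314 * 336 = 2793.504 J/mol
exponent = -dG*1000 / (RT) = -(-4.66*1000) / 2793.504 = 1.66815584
K = exp(1.66815584)
K = 5.3023803, rounded to 4 significant figures:

5.302


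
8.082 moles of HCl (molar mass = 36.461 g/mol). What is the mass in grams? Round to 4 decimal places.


mass = n * M
mass = 8.082 * 36.461
mass = 294.677802 g, rounded to 4 dp:

294.6778 g


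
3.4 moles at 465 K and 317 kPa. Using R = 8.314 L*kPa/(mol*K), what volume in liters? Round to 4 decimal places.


PV = nRT, solve for V = nRT / P.
nRT = 3.4 * 8.314 * 465 = 13144.434
V = 13144.434 / 317
V = 41.46509148 L, rounded to 4 dp:

41.4651 L


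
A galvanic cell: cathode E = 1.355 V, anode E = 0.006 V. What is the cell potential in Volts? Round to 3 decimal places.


Standard cell potential: E_cell = E_cathode - E_anode.
E_cell = 1.355 - (0.006)
E_cell = 1.349 V, rounded to 3 dp:

1.349 V


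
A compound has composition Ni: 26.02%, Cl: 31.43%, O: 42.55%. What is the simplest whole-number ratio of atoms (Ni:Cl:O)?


Assume 100 g of compound, divide each mass% by atomic mass to get moles, then normalize by the smallest to get a raw atom ratio.
Moles per 100 g: Ni: 26.02/58.693 = 0.4433, Cl: 31.43/35.453 = 0.8865, O: 42.55/15.999 = 2.6595
Raw ratio (divide by min = 0.4433): Ni: 1.0, Cl: 2.0, O: 5.999
Multiply by 1 to clear fractions: Ni: 1.0 ~= 1, Cl: 2.0 ~= 2, O: 5.999 ~= 6
Reduce by GCD to get the simplest whole-number ratio:

1:2:6


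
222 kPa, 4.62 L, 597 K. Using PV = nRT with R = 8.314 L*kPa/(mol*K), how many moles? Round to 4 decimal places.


PV = nRT, solve for n = PV / (RT).
PV = 222 * 4.62 = 1025.64
RT = 8.314 * 597 = 4963.458
n = 1025.64 / 4963.458
n = 0.20663819 mol, rounded to 4 dp:

0.2066 mol


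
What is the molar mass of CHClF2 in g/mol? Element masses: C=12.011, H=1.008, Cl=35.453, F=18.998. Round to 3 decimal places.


M = sum(count * atomic_mass) over atoms.
M = 1*12.011 + 1*1.008 + 1*35.453 + 2*18.998
M = 12.011 + 1.008 + 35.453 + 37.996
M = 86.468 g/mol, rounded to 3 dp:

86.468 g/mol


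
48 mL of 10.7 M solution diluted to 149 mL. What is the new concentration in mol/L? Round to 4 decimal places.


Dilution: M1*V1 = M2*V2, solve for M2.
M2 = M1*V1 / V2
M2 = 10.7 * 48 / 149
M2 = 513.6 / 149
M2 = 3.44697987 mol/L, rounded to 4 dp:

3.4470 mol/L


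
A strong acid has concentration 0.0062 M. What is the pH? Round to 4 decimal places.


A strong acid dissociates completely, so [H+] equals the given concentration.
pH = -log10([H+]) = -log10(0.0062)
pH = 2.20760831, rounded to 4 dp:

2.2076


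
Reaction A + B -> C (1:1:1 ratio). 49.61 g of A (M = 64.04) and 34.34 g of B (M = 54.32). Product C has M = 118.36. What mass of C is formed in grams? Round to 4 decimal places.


Find moles of each reactant; the smaller value is the limiting reagent in a 1:1:1 reaction, so moles_C equals moles of the limiter.
n_A = mass_A / M_A = 49.61 / 64.04 = 0.774672 mol
n_B = mass_B / M_B = 34.34 / 54.32 = 0.63218 mol
Limiting reagent: B (smaller), n_limiting = 0.63218 mol
mass_C = n_limiting * M_C = 0.63218 * 118.36
mass_C = 74.8248248 g, rounded to 4 dp:

74.8248 g


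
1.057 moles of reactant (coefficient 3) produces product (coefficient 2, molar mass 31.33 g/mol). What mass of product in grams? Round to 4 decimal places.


Use the coefficient ratio to convert reactant moles to product moles, then multiply by the product's molar mass.
moles_P = moles_R * (coeff_P / coeff_R) = 1.057 * (2/3) = 0.704667
mass_P = moles_P * M_P = 0.704667 * 31.33
mass_P = 22.07721711 g, rounded to 4 dp:

22.0772 g


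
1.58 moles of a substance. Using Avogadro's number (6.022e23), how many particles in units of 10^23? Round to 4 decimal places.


N = n * NA, then divide by 1e23 for the requested units.
N / 1e23 = n * 6.022
N / 1e23 = 1.58 * 6.022
N / 1e23 = 9.51476, rounded to 4 dp:

9.5148


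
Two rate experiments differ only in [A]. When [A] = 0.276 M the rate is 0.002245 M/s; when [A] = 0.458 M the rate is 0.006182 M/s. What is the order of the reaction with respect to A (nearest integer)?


Rate is proportional to [A]^n, so rate2/rate1 = ([A]2/[A]1)^n. Take logs to solve for n.
rate2/rate1 = 0.006182 / 0.002245 = 2.7537
[A]2/[A]1 = 0.458 / 0.276 = 1.6594
n = ln(2.7537) / ln(1.6594) = 2.0
Nearest integer order:

2


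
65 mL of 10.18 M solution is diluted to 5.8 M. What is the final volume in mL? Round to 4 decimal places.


Dilution: M1*V1 = M2*V2, solve for V2.
V2 = M1*V1 / M2
V2 = 10.18 * 65 / 5.8
V2 = 661.7 / 5.8
V2 = 114.0862069 mL, rounded to 4 dp:

114.0862 mL


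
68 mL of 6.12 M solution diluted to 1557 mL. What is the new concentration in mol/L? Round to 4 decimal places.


Dilution: M1*V1 = M2*V2, solve for M2.
M2 = M1*V1 / V2
M2 = 6.12 * 68 / 1557
M2 = 416.16 / 1557
M2 = 0.26728324 mol/L, rounded to 4 dp:

0.2673 mol/L


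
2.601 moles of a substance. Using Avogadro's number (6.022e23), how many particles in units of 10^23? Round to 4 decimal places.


N = n * NA, then divide by 1e23 for the requested units.
N / 1e23 = n * 6.022
N / 1e23 = 2.601 * 6.022
N / 1e23 = 15.663222, rounded to 4 dp:

15.6632


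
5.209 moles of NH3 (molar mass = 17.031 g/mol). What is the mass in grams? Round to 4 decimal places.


mass = n * M
mass = 5.209 * 17.031
mass = 88.714479 g, rounded to 4 dp:

88.7145 g


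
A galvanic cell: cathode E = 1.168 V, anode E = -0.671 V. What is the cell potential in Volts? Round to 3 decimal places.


Standard cell potential: E_cell = E_cathode - E_anode.
E_cell = 1.168 - (-0.671)
E_cell = 1.839 V, rounded to 3 dp:

1.839 V


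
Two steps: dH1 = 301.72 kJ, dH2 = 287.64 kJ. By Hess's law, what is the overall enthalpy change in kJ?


Hess's law: enthalpy is a state function, so add the step enthalpies.
dH_total = dH1 + dH2 = 301.72 + (287.64)
dH_total = 589.36 kJ:

589.36 kJ


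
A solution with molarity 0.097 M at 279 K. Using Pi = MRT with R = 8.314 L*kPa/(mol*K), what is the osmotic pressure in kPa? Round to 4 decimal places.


Osmotic pressure (van't Hoff): Pi = M*R*T.
RT = 8.314 * 279 = 2319.606
Pi = 0.097 * 2319.606
Pi = 225.001782 kPa, rounded to 4 dp:

225.0018 kPa


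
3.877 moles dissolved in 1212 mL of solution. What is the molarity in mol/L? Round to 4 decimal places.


Convert volume to liters: V_L = V_mL / 1000.
V_L = 1212 / 1000 = 1.212 L
M = n / V_L = 3.877 / 1.212
M = 3.19884488 mol/L, rounded to 4 dp:

3.1988 mol/L


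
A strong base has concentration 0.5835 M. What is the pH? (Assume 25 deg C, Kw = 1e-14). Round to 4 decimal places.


A strong base dissociates completely, so [OH-] equals the given concentration.
pOH = -log10([OH-]) = -log10(0.5835) = 0.233959
pH = 14 - pOH = 14 - 0.233959
pH = 13.766041, rounded to 4 dp:

13.7660


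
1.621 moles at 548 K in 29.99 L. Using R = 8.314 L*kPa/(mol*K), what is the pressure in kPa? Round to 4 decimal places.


PV = nRT, solve for P = nRT / V.
nRT = 1.621 * 8.314 * 548 = 7385.3927
P = 7385.3927 / 29.99
P = 246.26184395 kPa, rounded to 4 dp:

246.2618 kPa


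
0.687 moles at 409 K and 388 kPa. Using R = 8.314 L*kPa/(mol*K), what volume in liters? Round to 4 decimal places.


PV = nRT, solve for V = nRT / P.
nRT = 0.687 * 8.314 * 409 = 2336.0927
V = 2336.0927 / 388
V = 6.02085747 L, rounded to 4 dp:

6.0209 L


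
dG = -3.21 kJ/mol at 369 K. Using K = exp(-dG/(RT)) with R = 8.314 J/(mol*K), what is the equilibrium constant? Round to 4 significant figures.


dG is in kJ/mol; multiply by 1000 to match R in J/(mol*K).
RT = 8.314 * 369 = 3067.866 J/mol
exponent = -dG*1000 / (RT) = -(-3.21*1000) / 3067.866 = 1.04632992
K = exp(1.04632992)
K = 2.8471825, rounded to 4 significant figures:

2.847


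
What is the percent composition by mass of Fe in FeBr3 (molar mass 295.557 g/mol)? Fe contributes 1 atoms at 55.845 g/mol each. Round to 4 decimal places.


pct = 100 * (n_elem * M_elem) / M_total
mass_contribution = 1 * 55.845 = 55.845 g/mol
pct = 100 * 55.845 / 295.557
pct = 18.89483247 %, rounded to 4 dp:

18.8948 %


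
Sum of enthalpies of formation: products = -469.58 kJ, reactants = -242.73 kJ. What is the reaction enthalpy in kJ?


dH_rxn = sum(dH_f products) - sum(dH_f reactants)
dH_rxn = -469.58 - (-242.73)
dH_rxn = -226.85 kJ:

-226.85 kJ


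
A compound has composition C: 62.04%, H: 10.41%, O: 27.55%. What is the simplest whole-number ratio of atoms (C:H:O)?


Assume 100 g of compound, divide each mass% by atomic mass to get moles, then normalize by the smallest to get a raw atom ratio.
Moles per 100 g: C: 62.04/12.011 = 5.1653, H: 10.41/1.008 = 10.3274, O: 27.55/15.999 = 1.722
Raw ratio (divide by min = 1.722): C: 3.0, H: 5.997, O: 1.0
Multiply by 1 to clear fractions: C: 3.0 ~= 3, H: 5.997 ~= 6, O: 1.0 ~= 1
Reduce by GCD to get the simplest whole-number ratio:

3:6:1


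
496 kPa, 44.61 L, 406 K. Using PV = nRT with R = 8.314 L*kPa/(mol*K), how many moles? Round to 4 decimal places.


PV = nRT, solve for n = PV / (RT).
PV = 496 * 44.61 = 22126.56
RT = 8.314 * 406 = 3375.484
n = 22126.56 / 3375.484
n = 6.55507773 mol, rounded to 4 dp:

6.5551 mol


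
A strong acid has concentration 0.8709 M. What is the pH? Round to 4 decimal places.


A strong acid dissociates completely, so [H+] equals the given concentration.
pH = -log10([H+]) = -log10(0.8709)
pH = 0.06003171, rounded to 4 dp:

0.0600


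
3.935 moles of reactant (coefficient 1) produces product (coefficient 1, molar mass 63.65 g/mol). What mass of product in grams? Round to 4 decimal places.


Use the coefficient ratio to convert reactant moles to product moles, then multiply by the product's molar mass.
moles_P = moles_R * (coeff_P / coeff_R) = 3.935 * (1/1) = 3.935
mass_P = moles_P * M_P = 3.935 * 63.65
mass_P = 250.46275 g, rounded to 4 dp:

250.4628 g


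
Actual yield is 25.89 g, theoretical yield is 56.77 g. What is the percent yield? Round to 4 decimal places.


% yield = 100 * actual / theoretical
% yield = 100 * 25.89 / 56.77
% yield = 45.6050731 %, rounded to 4 dp:

45.6051 %


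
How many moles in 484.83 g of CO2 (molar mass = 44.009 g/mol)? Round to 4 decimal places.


n = mass / M
n = 484.83 / 44.009
n = 11.01661024 mol, rounded to 4 dp:

11.0166 mol


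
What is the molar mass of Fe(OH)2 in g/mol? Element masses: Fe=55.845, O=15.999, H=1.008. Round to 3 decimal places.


M = sum(count * atomic_mass) over atoms.
M = 1*55.845 + 2*15.999 + 2*1.008
M = 55.845 + 31.998 + 2.016
M = 89.859 g/mol, rounded to 3 dp:

89.859 g/mol


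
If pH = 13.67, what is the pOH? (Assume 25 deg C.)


At 25 deg C, pH + pOH = 14.
pOH = 14 - pH = 14 - 13.67
pOH = 0.33:

0.33


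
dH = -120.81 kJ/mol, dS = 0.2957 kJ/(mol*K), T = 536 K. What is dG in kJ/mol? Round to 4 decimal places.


Gibbs: dG = dH - T*dS (consistent units, dS already in kJ/(mol*K)).
T*dS = 536 * 0.2957 = 158.4952
dG = -120.81 - (158.4952)
dG = -279.3052 kJ/mol, rounded to 4 dp:

-279.3052 kJ/mol


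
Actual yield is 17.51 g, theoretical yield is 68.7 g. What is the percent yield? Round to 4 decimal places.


% yield = 100 * actual / theoretical
% yield = 100 * 17.51 / 68.7
% yield = 25.48762737 %, rounded to 4 dp:

25.4876 %


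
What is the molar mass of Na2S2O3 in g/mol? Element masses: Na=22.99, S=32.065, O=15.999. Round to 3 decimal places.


M = sum(count * atomic_mass) over atoms.
M = 2*22.99 + 2*32.065 + 3*15.999
M = 45.98 + 64.13 + 47.997
M = 158.107 g/mol, rounded to 3 dp:

158.107 g/mol


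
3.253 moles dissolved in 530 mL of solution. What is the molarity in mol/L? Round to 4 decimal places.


Convert volume to liters: V_L = V_mL / 1000.
V_L = 530 / 1000 = 0.53 L
M = n / V_L = 3.253 / 0.53
M = 6.13773585 mol/L, rounded to 4 dp:

6.1377 mol/L


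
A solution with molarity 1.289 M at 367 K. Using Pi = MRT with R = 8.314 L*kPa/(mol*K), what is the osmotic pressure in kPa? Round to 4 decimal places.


Osmotic pressure (van't Hoff): Pi = M*R*T.
RT = 8.314 * 367 = 3051.238
Pi = 1.289 * 3051.238
Pi = 3933.045782 kPa, rounded to 4 dp:

3933.0458 kPa


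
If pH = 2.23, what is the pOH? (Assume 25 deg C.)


At 25 deg C, pH + pOH = 14.
pOH = 14 - pH = 14 - 2.23
pOH = 11.77:

11.77


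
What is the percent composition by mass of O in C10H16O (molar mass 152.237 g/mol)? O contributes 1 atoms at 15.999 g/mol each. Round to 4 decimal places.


pct = 100 * (n_elem * M_elem) / M_total
mass_contribution = 1 * 15.999 = 15.999 g/mol
pct = 100 * 15.999 / 152.237
pct = 10.50927173 %, rounded to 4 dp:

10.5093 %


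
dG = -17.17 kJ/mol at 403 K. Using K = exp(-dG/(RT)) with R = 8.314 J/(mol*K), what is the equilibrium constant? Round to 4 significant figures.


dG is in kJ/mol; multiply by 1000 to match R in J/(mol*K).
RT = 8.314 * 403 = 3350.542 J/mol
exponent = -dG*1000 / (RT) = -(-17.17*1000) / 3350.542 = 5.12454403
K = exp(5.12454403)
K = 168.09748, rounded to 4 significant figures:

168.1


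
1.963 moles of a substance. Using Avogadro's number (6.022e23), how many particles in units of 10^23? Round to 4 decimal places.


N = n * NA, then divide by 1e23 for the requested units.
N / 1e23 = n * 6.022
N / 1e23 = 1.963 * 6.022
N / 1e23 = 11.821186, rounded to 4 dp:

11.8212


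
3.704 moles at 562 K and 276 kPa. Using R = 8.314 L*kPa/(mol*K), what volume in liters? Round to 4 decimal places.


PV = nRT, solve for V = nRT / P.
nRT = 3.704 * 8.314 * 562 = 17306.8215
V = 17306.8215 / 276
V = 62.705875 L, rounded to 4 dp:

62.7059 L


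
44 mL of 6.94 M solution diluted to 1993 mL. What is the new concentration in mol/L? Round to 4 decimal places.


Dilution: M1*V1 = M2*V2, solve for M2.
M2 = M1*V1 / V2
M2 = 6.94 * 44 / 1993
M2 = 305.36 / 1993
M2 = 0.15321626 mol/L, rounded to 4 dp:

0.1532 mol/L


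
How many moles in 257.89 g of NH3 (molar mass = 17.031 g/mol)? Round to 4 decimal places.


n = mass / M
n = 257.89 / 17.031
n = 15.14238741 mol, rounded to 4 dp:

15.1424 mol


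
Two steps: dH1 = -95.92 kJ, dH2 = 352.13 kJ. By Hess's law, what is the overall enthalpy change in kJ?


Hess's law: enthalpy is a state function, so add the step enthalpies.
dH_total = dH1 + dH2 = -95.92 + (352.13)
dH_total = 256.21 kJ:

256.21 kJ


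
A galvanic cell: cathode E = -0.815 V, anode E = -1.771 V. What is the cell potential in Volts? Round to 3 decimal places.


Standard cell potential: E_cell = E_cathode - E_anode.
E_cell = -0.815 - (-1.771)
E_cell = 0.956 V, rounded to 3 dp:

0.956 V


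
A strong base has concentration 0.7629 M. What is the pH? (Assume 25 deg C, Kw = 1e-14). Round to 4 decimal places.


A strong base dissociates completely, so [OH-] equals the given concentration.
pOH = -log10([OH-]) = -log10(0.7629) = 0.117532
pH = 14 - pOH = 14 - 0.117532
pH = 13.882468, rounded to 4 dp:

13.8825


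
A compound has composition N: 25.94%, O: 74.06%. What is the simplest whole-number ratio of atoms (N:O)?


Assume 100 g of compound, divide each mass% by atomic mass to get moles, then normalize by the smallest to get a raw atom ratio.
Moles per 100 g: N: 25.94/14.007 = 1.8519, O: 74.06/15.999 = 4.629
Raw ratio (divide by min = 1.8519): N: 1.0, O: 2.5
Multiply by 2 to clear fractions: N: 2.0 ~= 2, O: 4.999 ~= 5
Reduce by GCD to get the simplest whole-number ratio:

2:5


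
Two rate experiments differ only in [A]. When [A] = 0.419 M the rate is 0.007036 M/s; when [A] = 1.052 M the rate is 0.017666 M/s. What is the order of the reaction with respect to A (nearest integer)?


Rate is proportional to [A]^n, so rate2/rate1 = ([A]2/[A]1)^n. Take logs to solve for n.
rate2/rate1 = 0.017666 / 0.007036 = 2.5108
[A]2/[A]1 = 1.052 / 0.419 = 2.5107
n = ln(2.5108) / ln(2.5107) = 1.0
Nearest integer order:

1


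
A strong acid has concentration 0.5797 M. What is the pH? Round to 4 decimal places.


A strong acid dissociates completely, so [H+] equals the given concentration.
pH = -log10([H+]) = -log10(0.5797)
pH = 0.2367967, rounded to 4 dp:

0.2368


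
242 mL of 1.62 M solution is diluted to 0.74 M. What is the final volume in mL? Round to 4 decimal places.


Dilution: M1*V1 = M2*V2, solve for V2.
V2 = M1*V1 / M2
V2 = 1.62 * 242 / 0.74
V2 = 392.04 / 0.74
V2 = 529.78378378 mL, rounded to 4 dp:

529.7838 mL


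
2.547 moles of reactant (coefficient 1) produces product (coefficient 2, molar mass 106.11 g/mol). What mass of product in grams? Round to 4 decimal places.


Use the coefficient ratio to convert reactant moles to product moles, then multiply by the product's molar mass.
moles_P = moles_R * (coeff_P / coeff_R) = 2.547 * (2/1) = 5.094
mass_P = moles_P * M_P = 5.094 * 106.11
mass_P = 540.52434 g, rounded to 4 dp:

540.5243 g


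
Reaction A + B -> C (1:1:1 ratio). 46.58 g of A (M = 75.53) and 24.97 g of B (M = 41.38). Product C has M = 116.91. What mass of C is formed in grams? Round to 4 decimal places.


Find moles of each reactant; the smaller value is the limiting reagent in a 1:1:1 reaction, so moles_C equals moles of the limiter.
n_A = mass_A / M_A = 46.58 / 75.53 = 0.616709 mol
n_B = mass_B / M_B = 24.97 / 41.38 = 0.603432 mol
Limiting reagent: B (smaller), n_limiting = 0.603432 mol
mass_C = n_limiting * M_C = 0.603432 * 116.91
mass_C = 70.54723512 g, rounded to 4 dp:

70.5472 g


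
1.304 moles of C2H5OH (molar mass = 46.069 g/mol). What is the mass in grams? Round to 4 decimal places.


mass = n * M
mass = 1.304 * 46.069
mass = 60.073976 g, rounded to 4 dp:

60.0740 g


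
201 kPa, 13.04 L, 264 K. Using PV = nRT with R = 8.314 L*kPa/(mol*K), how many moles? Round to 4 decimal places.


PV = nRT, solve for n = PV / (RT).
PV = 201 * 13.04 = 2621.04
RT = 8.314 * 264 = 2194.896
n = 2621.04 / 2194.896
n = 1.19415225 mol, rounded to 4 dp:

1.1942 mol


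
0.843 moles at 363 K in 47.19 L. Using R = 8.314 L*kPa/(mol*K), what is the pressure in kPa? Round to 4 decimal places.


PV = nRT, solve for P = nRT / V.
nRT = 0.843 * 8.314 * 363 = 2544.1588
P = 2544.1588 / 47.19
P = 53.91309176 kPa, rounded to 4 dp:

53.9131 kPa


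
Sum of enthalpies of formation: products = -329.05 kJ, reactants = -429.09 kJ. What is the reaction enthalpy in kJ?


dH_rxn = sum(dH_f products) - sum(dH_f reactants)
dH_rxn = -329.05 - (-429.09)
dH_rxn = 100.04 kJ:

100.04 kJ


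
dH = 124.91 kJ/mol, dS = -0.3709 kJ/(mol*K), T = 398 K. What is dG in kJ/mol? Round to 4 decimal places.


Gibbs: dG = dH - T*dS (consistent units, dS already in kJ/(mol*K)).
T*dS = 398 * -0.3709 = -147.6182
dG = 124.91 - (-147.6182)
dG = 272.5282 kJ/mol, rounded to 4 dp:

272.5282 kJ/mol


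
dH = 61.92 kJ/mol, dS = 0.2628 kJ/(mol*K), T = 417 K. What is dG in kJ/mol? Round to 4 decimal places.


Gibbs: dG = dH - T*dS (consistent units, dS already in kJ/(mol*K)).
T*dS = 417 * 0.2628 = 109.5876
dG = 61.92 - (109.5876)
dG = -47.6676 kJ/mol, rounded to 4 dp:

-47.6676 kJ/mol


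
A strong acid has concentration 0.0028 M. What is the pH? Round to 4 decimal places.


A strong acid dissociates completely, so [H+] equals the given concentration.
pH = -log10([H+]) = -log10(0.0028)
pH = 2.55284197, rounded to 4 dp:

2.5528


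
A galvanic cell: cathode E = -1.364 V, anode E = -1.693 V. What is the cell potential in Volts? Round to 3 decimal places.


Standard cell potential: E_cell = E_cathode - E_anode.
E_cell = -1.364 - (-1.693)
E_cell = 0.329 V, rounded to 3 dp:

0.329 V


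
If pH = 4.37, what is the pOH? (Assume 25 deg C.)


At 25 deg C, pH + pOH = 14.
pOH = 14 - pH = 14 - 4.37
pOH = 9.63:

9.63


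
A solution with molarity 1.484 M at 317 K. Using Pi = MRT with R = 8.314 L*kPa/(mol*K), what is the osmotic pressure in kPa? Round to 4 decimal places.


Osmotic pressure (van't Hoff): Pi = M*R*T.
RT = 8.314 * 317 = 2635.538
Pi = 1.484 * 2635.538
Pi = 3911.138392 kPa, rounded to 4 dp:

3911.1384 kPa


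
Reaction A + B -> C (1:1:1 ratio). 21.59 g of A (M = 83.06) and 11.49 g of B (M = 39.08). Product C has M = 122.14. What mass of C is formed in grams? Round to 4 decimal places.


Find moles of each reactant; the smaller value is the limiting reagent in a 1:1:1 reaction, so moles_C equals moles of the limiter.
n_A = mass_A / M_A = 21.59 / 83.06 = 0.259933 mol
n_B = mass_B / M_B = 11.49 / 39.08 = 0.294012 mol
Limiting reagent: A (smaller), n_limiting = 0.259933 mol
mass_C = n_limiting * M_C = 0.259933 * 122.14
mass_C = 31.74821662 g, rounded to 4 dp:

31.7482 g


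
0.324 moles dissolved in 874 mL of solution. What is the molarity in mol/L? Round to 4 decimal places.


Convert volume to liters: V_L = V_mL / 1000.
V_L = 874 / 1000 = 0.874 L
M = n / V_L = 0.324 / 0.874
M = 0.37070938 mol/L, rounded to 4 dp:

0.3707 mol/L


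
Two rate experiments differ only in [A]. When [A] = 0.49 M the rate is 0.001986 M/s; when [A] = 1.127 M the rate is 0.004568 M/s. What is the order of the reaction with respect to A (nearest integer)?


Rate is proportional to [A]^n, so rate2/rate1 = ([A]2/[A]1)^n. Take logs to solve for n.
rate2/rate1 = 0.004568 / 0.001986 = 2.3001
[A]2/[A]1 = 1.127 / 0.49 = 2.3
n = ln(2.3001) / ln(2.3) = 1.0
Nearest integer order:

1


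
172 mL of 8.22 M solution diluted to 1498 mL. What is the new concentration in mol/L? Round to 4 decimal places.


Dilution: M1*V1 = M2*V2, solve for M2.
M2 = M1*V1 / V2
M2 = 8.22 * 172 / 1498
M2 = 1413.84 / 1498
M2 = 0.94381842 mol/L, rounded to 4 dp:

0.9438 mol/L


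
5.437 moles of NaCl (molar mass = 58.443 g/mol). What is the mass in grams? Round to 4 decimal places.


mass = n * M
mass = 5.437 * 58.443
mass = 317.754591 g, rounded to 4 dp:

317.7546 g


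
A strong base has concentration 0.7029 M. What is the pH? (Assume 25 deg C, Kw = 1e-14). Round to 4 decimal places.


A strong base dissociates completely, so [OH-] equals the given concentration.
pOH = -log10([OH-]) = -log10(0.7029) = 0.153106
pH = 14 - pOH = 14 - 0.153106
pH = 13.846894, rounded to 4 dp:

13.8469


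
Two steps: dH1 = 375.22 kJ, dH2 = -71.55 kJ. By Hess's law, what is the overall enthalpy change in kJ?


Hess's law: enthalpy is a state function, so add the step enthalpies.
dH_total = dH1 + dH2 = 375.22 + (-71.55)
dH_total = 303.67 kJ:

303.67 kJ


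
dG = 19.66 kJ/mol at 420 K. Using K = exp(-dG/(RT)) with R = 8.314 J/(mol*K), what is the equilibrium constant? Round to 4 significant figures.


dG is in kJ/mol; multiply by 1000 to match R in J/(mol*K).
RT = 8.314 * 420 = 3491.88 J/mol
exponent = -dG*1000 / (RT) = -(19.66*1000) / 3491.88 = -5.63020493
K = exp(-5.63020493)
K = 0.00358784, rounded to 4 significant figures:

0.003588


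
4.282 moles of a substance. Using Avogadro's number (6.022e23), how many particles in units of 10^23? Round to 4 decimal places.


N = n * NA, then divide by 1e23 for the requested units.
N / 1e23 = n * 6.022
N / 1e23 = 4.282 * 6.022
N / 1e23 = 25.786204, rounded to 4 dp:

25.7862


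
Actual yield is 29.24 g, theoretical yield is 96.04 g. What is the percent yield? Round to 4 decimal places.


% yield = 100 * actual / theoretical
% yield = 100 * 29.24 / 96.04
% yield = 30.44564765 %, rounded to 4 dp:

30.4456 %


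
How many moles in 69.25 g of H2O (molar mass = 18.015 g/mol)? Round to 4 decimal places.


n = mass / M
n = 69.25 / 18.015
n = 3.84401887 mol, rounded to 4 dp:

3.8440 mol


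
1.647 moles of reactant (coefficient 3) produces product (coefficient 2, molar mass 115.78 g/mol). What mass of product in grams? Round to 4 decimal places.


Use the coefficient ratio to convert reactant moles to product moles, then multiply by the product's molar mass.
moles_P = moles_R * (coeff_P / coeff_R) = 1.647 * (2/3) = 1.098
mass_P = moles_P * M_P = 1.098 * 115.78
mass_P = 127.12644 g, rounded to 4 dp:

127.1264 g
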